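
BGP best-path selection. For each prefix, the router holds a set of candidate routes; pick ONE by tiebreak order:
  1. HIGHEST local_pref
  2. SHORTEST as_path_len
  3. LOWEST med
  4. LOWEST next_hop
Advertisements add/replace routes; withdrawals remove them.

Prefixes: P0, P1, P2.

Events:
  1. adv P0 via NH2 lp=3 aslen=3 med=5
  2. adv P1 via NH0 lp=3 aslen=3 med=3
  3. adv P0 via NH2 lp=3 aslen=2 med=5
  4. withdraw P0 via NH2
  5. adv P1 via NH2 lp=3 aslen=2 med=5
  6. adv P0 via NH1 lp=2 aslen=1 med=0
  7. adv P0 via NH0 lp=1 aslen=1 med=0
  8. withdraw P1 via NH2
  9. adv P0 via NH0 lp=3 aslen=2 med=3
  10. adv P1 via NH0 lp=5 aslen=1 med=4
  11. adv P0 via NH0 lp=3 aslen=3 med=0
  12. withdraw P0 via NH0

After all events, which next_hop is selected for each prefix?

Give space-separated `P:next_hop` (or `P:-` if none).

Answer: P0:NH1 P1:NH0 P2:-

Derivation:
Op 1: best P0=NH2 P1=- P2=-
Op 2: best P0=NH2 P1=NH0 P2=-
Op 3: best P0=NH2 P1=NH0 P2=-
Op 4: best P0=- P1=NH0 P2=-
Op 5: best P0=- P1=NH2 P2=-
Op 6: best P0=NH1 P1=NH2 P2=-
Op 7: best P0=NH1 P1=NH2 P2=-
Op 8: best P0=NH1 P1=NH0 P2=-
Op 9: best P0=NH0 P1=NH0 P2=-
Op 10: best P0=NH0 P1=NH0 P2=-
Op 11: best P0=NH0 P1=NH0 P2=-
Op 12: best P0=NH1 P1=NH0 P2=-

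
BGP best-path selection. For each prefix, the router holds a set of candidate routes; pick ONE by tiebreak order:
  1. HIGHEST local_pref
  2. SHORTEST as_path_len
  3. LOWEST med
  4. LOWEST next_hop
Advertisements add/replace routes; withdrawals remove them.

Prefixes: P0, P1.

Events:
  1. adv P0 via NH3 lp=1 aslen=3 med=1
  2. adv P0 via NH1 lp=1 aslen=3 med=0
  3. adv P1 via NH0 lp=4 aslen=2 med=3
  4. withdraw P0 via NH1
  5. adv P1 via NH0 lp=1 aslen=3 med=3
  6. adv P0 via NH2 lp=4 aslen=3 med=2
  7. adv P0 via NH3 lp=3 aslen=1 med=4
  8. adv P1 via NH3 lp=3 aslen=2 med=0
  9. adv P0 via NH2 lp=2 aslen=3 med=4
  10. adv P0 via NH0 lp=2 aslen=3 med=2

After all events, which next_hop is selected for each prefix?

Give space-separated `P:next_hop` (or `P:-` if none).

Op 1: best P0=NH3 P1=-
Op 2: best P0=NH1 P1=-
Op 3: best P0=NH1 P1=NH0
Op 4: best P0=NH3 P1=NH0
Op 5: best P0=NH3 P1=NH0
Op 6: best P0=NH2 P1=NH0
Op 7: best P0=NH2 P1=NH0
Op 8: best P0=NH2 P1=NH3
Op 9: best P0=NH3 P1=NH3
Op 10: best P0=NH3 P1=NH3

Answer: P0:NH3 P1:NH3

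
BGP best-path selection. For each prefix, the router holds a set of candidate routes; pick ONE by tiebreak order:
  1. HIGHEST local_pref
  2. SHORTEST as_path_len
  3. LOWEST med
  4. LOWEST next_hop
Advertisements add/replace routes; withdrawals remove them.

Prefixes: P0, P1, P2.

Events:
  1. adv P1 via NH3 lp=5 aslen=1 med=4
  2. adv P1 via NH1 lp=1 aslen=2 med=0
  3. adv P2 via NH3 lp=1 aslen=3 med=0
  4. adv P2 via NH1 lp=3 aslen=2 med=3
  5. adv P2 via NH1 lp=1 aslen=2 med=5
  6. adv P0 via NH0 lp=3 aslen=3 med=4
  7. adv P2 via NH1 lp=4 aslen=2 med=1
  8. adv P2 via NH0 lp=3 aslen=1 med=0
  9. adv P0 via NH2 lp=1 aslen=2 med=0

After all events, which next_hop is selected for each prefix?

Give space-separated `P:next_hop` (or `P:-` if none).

Op 1: best P0=- P1=NH3 P2=-
Op 2: best P0=- P1=NH3 P2=-
Op 3: best P0=- P1=NH3 P2=NH3
Op 4: best P0=- P1=NH3 P2=NH1
Op 5: best P0=- P1=NH3 P2=NH1
Op 6: best P0=NH0 P1=NH3 P2=NH1
Op 7: best P0=NH0 P1=NH3 P2=NH1
Op 8: best P0=NH0 P1=NH3 P2=NH1
Op 9: best P0=NH0 P1=NH3 P2=NH1

Answer: P0:NH0 P1:NH3 P2:NH1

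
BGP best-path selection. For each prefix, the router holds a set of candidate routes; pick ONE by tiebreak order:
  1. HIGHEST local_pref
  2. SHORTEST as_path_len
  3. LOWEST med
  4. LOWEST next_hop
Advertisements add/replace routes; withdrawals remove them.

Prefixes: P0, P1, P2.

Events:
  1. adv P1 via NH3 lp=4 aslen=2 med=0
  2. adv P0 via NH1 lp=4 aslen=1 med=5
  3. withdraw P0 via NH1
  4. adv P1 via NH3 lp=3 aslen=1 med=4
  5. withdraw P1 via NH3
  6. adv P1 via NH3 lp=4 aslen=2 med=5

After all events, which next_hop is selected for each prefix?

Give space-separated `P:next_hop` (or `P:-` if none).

Answer: P0:- P1:NH3 P2:-

Derivation:
Op 1: best P0=- P1=NH3 P2=-
Op 2: best P0=NH1 P1=NH3 P2=-
Op 3: best P0=- P1=NH3 P2=-
Op 4: best P0=- P1=NH3 P2=-
Op 5: best P0=- P1=- P2=-
Op 6: best P0=- P1=NH3 P2=-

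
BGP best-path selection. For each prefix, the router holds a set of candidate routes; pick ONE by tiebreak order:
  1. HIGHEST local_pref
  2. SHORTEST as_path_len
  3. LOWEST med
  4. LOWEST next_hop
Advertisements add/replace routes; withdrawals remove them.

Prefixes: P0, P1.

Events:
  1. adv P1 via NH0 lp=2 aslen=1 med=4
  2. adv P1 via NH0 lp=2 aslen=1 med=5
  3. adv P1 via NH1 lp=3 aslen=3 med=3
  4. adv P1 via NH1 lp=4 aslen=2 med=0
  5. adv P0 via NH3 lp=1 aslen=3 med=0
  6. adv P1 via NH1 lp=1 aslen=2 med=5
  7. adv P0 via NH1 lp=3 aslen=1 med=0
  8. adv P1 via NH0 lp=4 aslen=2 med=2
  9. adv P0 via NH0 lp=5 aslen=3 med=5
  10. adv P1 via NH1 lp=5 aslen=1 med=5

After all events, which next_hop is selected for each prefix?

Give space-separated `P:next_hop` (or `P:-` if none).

Op 1: best P0=- P1=NH0
Op 2: best P0=- P1=NH0
Op 3: best P0=- P1=NH1
Op 4: best P0=- P1=NH1
Op 5: best P0=NH3 P1=NH1
Op 6: best P0=NH3 P1=NH0
Op 7: best P0=NH1 P1=NH0
Op 8: best P0=NH1 P1=NH0
Op 9: best P0=NH0 P1=NH0
Op 10: best P0=NH0 P1=NH1

Answer: P0:NH0 P1:NH1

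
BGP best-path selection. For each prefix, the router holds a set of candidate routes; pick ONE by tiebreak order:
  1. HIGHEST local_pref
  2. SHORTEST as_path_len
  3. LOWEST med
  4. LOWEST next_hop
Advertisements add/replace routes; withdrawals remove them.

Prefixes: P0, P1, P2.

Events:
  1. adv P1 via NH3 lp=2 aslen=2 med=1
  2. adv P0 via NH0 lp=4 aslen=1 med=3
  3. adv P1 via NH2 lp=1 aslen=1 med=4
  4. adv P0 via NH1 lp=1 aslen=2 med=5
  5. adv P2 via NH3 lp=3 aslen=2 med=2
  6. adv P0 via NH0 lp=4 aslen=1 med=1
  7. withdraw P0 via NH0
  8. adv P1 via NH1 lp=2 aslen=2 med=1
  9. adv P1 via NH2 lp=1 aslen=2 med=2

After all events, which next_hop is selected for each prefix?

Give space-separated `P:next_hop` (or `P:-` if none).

Answer: P0:NH1 P1:NH1 P2:NH3

Derivation:
Op 1: best P0=- P1=NH3 P2=-
Op 2: best P0=NH0 P1=NH3 P2=-
Op 3: best P0=NH0 P1=NH3 P2=-
Op 4: best P0=NH0 P1=NH3 P2=-
Op 5: best P0=NH0 P1=NH3 P2=NH3
Op 6: best P0=NH0 P1=NH3 P2=NH3
Op 7: best P0=NH1 P1=NH3 P2=NH3
Op 8: best P0=NH1 P1=NH1 P2=NH3
Op 9: best P0=NH1 P1=NH1 P2=NH3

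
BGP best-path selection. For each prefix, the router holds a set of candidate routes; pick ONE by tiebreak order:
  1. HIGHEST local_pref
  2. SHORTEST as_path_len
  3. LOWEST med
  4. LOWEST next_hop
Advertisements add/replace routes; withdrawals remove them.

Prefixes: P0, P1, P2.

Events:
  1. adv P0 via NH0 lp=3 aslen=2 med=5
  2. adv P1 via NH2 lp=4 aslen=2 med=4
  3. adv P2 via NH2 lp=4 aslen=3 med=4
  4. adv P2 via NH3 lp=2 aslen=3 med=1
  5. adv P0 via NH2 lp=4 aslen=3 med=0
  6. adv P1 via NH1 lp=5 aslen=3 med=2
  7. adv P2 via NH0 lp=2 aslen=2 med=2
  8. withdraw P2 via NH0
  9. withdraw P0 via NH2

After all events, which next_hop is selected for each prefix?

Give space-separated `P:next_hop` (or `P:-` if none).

Op 1: best P0=NH0 P1=- P2=-
Op 2: best P0=NH0 P1=NH2 P2=-
Op 3: best P0=NH0 P1=NH2 P2=NH2
Op 4: best P0=NH0 P1=NH2 P2=NH2
Op 5: best P0=NH2 P1=NH2 P2=NH2
Op 6: best P0=NH2 P1=NH1 P2=NH2
Op 7: best P0=NH2 P1=NH1 P2=NH2
Op 8: best P0=NH2 P1=NH1 P2=NH2
Op 9: best P0=NH0 P1=NH1 P2=NH2

Answer: P0:NH0 P1:NH1 P2:NH2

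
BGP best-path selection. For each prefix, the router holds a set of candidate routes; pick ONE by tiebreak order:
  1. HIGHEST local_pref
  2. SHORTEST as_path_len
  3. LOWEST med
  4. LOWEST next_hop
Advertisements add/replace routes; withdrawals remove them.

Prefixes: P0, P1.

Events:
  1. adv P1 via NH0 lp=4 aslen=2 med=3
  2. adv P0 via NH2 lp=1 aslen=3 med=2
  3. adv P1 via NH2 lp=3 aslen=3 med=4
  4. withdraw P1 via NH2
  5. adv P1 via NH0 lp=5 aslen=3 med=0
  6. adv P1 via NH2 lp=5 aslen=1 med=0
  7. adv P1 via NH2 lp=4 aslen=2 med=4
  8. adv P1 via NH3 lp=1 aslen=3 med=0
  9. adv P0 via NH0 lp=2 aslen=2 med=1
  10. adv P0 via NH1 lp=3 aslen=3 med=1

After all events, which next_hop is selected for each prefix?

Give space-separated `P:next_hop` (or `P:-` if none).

Op 1: best P0=- P1=NH0
Op 2: best P0=NH2 P1=NH0
Op 3: best P0=NH2 P1=NH0
Op 4: best P0=NH2 P1=NH0
Op 5: best P0=NH2 P1=NH0
Op 6: best P0=NH2 P1=NH2
Op 7: best P0=NH2 P1=NH0
Op 8: best P0=NH2 P1=NH0
Op 9: best P0=NH0 P1=NH0
Op 10: best P0=NH1 P1=NH0

Answer: P0:NH1 P1:NH0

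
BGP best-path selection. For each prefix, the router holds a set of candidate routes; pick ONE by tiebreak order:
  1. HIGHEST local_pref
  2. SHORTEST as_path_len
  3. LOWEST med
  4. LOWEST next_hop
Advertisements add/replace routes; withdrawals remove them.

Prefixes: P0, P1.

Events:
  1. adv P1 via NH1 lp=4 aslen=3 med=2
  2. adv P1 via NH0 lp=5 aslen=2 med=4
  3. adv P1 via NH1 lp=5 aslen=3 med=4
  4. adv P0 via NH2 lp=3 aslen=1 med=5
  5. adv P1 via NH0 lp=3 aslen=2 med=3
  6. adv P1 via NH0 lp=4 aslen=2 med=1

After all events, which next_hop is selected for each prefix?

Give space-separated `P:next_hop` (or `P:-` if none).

Op 1: best P0=- P1=NH1
Op 2: best P0=- P1=NH0
Op 3: best P0=- P1=NH0
Op 4: best P0=NH2 P1=NH0
Op 5: best P0=NH2 P1=NH1
Op 6: best P0=NH2 P1=NH1

Answer: P0:NH2 P1:NH1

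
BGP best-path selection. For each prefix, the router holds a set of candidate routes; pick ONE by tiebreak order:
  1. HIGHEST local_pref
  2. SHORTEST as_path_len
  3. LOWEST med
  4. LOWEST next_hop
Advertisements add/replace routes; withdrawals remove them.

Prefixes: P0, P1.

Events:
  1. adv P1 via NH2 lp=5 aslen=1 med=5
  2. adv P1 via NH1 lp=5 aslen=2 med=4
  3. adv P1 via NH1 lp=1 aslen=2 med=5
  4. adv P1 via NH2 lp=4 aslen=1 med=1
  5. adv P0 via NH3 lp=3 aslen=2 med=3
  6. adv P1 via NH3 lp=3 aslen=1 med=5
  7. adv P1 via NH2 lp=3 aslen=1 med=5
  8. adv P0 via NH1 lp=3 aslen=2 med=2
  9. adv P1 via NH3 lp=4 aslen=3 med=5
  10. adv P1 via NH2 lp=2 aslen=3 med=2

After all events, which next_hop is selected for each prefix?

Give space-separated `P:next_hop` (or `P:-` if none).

Op 1: best P0=- P1=NH2
Op 2: best P0=- P1=NH2
Op 3: best P0=- P1=NH2
Op 4: best P0=- P1=NH2
Op 5: best P0=NH3 P1=NH2
Op 6: best P0=NH3 P1=NH2
Op 7: best P0=NH3 P1=NH2
Op 8: best P0=NH1 P1=NH2
Op 9: best P0=NH1 P1=NH3
Op 10: best P0=NH1 P1=NH3

Answer: P0:NH1 P1:NH3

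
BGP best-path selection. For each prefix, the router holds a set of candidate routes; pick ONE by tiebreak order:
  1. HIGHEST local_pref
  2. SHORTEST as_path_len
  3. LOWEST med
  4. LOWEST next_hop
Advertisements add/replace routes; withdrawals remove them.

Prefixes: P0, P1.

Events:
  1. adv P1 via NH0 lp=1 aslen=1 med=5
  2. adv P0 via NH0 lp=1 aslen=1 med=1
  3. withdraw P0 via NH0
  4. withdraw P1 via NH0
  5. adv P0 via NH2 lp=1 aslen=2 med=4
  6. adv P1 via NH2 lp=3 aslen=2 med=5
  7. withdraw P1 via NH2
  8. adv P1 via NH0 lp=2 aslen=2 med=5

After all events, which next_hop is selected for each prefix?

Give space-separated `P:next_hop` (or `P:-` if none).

Op 1: best P0=- P1=NH0
Op 2: best P0=NH0 P1=NH0
Op 3: best P0=- P1=NH0
Op 4: best P0=- P1=-
Op 5: best P0=NH2 P1=-
Op 6: best P0=NH2 P1=NH2
Op 7: best P0=NH2 P1=-
Op 8: best P0=NH2 P1=NH0

Answer: P0:NH2 P1:NH0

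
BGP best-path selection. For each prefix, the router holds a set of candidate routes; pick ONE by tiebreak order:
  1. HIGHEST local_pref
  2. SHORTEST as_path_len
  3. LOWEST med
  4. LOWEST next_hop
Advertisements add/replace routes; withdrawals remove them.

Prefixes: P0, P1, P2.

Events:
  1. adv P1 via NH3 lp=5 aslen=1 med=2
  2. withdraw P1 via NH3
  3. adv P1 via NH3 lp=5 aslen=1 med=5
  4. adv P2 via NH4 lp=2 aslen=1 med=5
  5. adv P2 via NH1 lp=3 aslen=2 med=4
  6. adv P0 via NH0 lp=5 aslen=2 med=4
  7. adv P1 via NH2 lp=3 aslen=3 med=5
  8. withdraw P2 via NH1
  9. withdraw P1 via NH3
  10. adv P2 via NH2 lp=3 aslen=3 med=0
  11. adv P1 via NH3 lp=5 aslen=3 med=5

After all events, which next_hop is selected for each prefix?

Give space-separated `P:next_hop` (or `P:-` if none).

Answer: P0:NH0 P1:NH3 P2:NH2

Derivation:
Op 1: best P0=- P1=NH3 P2=-
Op 2: best P0=- P1=- P2=-
Op 3: best P0=- P1=NH3 P2=-
Op 4: best P0=- P1=NH3 P2=NH4
Op 5: best P0=- P1=NH3 P2=NH1
Op 6: best P0=NH0 P1=NH3 P2=NH1
Op 7: best P0=NH0 P1=NH3 P2=NH1
Op 8: best P0=NH0 P1=NH3 P2=NH4
Op 9: best P0=NH0 P1=NH2 P2=NH4
Op 10: best P0=NH0 P1=NH2 P2=NH2
Op 11: best P0=NH0 P1=NH3 P2=NH2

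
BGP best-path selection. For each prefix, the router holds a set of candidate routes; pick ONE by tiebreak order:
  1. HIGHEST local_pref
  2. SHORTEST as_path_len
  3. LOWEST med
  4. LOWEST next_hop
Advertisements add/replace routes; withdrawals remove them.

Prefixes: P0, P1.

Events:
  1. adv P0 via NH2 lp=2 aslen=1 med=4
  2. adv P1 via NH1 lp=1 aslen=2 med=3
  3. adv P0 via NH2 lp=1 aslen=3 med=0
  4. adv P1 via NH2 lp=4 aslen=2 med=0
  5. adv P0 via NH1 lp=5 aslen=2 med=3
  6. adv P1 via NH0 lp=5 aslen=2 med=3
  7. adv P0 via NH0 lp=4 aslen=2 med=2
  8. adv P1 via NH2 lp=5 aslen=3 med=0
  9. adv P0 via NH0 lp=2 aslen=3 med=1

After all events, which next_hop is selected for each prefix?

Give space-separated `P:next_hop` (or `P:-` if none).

Answer: P0:NH1 P1:NH0

Derivation:
Op 1: best P0=NH2 P1=-
Op 2: best P0=NH2 P1=NH1
Op 3: best P0=NH2 P1=NH1
Op 4: best P0=NH2 P1=NH2
Op 5: best P0=NH1 P1=NH2
Op 6: best P0=NH1 P1=NH0
Op 7: best P0=NH1 P1=NH0
Op 8: best P0=NH1 P1=NH0
Op 9: best P0=NH1 P1=NH0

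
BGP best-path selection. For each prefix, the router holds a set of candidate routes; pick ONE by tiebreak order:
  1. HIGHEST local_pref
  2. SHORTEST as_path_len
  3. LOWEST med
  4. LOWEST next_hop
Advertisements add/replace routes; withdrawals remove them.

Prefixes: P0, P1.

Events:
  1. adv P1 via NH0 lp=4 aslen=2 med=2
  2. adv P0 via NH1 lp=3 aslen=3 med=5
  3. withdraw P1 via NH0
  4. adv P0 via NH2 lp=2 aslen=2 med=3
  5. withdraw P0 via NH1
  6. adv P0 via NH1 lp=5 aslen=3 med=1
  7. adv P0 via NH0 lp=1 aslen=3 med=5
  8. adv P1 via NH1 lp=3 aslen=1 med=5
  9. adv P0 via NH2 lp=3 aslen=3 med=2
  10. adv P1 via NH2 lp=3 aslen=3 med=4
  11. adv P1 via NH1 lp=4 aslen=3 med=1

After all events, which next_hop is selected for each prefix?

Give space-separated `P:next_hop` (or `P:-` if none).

Answer: P0:NH1 P1:NH1

Derivation:
Op 1: best P0=- P1=NH0
Op 2: best P0=NH1 P1=NH0
Op 3: best P0=NH1 P1=-
Op 4: best P0=NH1 P1=-
Op 5: best P0=NH2 P1=-
Op 6: best P0=NH1 P1=-
Op 7: best P0=NH1 P1=-
Op 8: best P0=NH1 P1=NH1
Op 9: best P0=NH1 P1=NH1
Op 10: best P0=NH1 P1=NH1
Op 11: best P0=NH1 P1=NH1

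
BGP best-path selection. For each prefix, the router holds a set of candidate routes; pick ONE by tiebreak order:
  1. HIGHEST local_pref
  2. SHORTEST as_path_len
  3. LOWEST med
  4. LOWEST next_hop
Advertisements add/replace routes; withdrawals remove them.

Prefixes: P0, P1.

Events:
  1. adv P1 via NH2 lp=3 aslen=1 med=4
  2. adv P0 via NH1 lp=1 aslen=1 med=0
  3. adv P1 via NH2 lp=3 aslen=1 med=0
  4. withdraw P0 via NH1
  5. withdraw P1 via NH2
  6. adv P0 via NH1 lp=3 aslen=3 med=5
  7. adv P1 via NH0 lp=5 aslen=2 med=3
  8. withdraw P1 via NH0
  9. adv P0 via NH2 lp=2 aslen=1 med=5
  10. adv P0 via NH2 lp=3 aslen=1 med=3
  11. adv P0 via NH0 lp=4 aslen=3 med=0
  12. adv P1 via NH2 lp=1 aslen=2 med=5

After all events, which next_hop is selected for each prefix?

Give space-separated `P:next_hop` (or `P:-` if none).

Answer: P0:NH0 P1:NH2

Derivation:
Op 1: best P0=- P1=NH2
Op 2: best P0=NH1 P1=NH2
Op 3: best P0=NH1 P1=NH2
Op 4: best P0=- P1=NH2
Op 5: best P0=- P1=-
Op 6: best P0=NH1 P1=-
Op 7: best P0=NH1 P1=NH0
Op 8: best P0=NH1 P1=-
Op 9: best P0=NH1 P1=-
Op 10: best P0=NH2 P1=-
Op 11: best P0=NH0 P1=-
Op 12: best P0=NH0 P1=NH2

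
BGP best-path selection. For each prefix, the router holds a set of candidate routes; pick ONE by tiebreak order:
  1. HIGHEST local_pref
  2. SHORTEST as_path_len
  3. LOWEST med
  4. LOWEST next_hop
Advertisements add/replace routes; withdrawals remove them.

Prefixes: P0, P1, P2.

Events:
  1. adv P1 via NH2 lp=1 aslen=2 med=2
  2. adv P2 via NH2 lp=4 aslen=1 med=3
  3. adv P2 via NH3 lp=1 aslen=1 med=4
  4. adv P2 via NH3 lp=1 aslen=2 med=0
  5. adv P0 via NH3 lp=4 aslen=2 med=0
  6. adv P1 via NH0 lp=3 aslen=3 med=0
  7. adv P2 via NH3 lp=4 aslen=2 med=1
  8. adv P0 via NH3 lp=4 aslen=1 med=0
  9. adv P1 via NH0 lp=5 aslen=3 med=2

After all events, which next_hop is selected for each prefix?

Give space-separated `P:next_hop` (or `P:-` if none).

Answer: P0:NH3 P1:NH0 P2:NH2

Derivation:
Op 1: best P0=- P1=NH2 P2=-
Op 2: best P0=- P1=NH2 P2=NH2
Op 3: best P0=- P1=NH2 P2=NH2
Op 4: best P0=- P1=NH2 P2=NH2
Op 5: best P0=NH3 P1=NH2 P2=NH2
Op 6: best P0=NH3 P1=NH0 P2=NH2
Op 7: best P0=NH3 P1=NH0 P2=NH2
Op 8: best P0=NH3 P1=NH0 P2=NH2
Op 9: best P0=NH3 P1=NH0 P2=NH2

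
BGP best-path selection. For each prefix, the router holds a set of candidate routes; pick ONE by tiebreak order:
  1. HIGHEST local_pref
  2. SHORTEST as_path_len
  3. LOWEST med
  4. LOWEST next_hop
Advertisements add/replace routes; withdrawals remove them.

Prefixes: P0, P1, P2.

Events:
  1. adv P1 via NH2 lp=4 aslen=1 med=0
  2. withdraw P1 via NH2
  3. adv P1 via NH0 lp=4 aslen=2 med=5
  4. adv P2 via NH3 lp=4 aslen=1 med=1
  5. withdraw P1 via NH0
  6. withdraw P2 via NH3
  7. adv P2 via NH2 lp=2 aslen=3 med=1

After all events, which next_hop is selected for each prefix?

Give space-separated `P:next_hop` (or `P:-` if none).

Answer: P0:- P1:- P2:NH2

Derivation:
Op 1: best P0=- P1=NH2 P2=-
Op 2: best P0=- P1=- P2=-
Op 3: best P0=- P1=NH0 P2=-
Op 4: best P0=- P1=NH0 P2=NH3
Op 5: best P0=- P1=- P2=NH3
Op 6: best P0=- P1=- P2=-
Op 7: best P0=- P1=- P2=NH2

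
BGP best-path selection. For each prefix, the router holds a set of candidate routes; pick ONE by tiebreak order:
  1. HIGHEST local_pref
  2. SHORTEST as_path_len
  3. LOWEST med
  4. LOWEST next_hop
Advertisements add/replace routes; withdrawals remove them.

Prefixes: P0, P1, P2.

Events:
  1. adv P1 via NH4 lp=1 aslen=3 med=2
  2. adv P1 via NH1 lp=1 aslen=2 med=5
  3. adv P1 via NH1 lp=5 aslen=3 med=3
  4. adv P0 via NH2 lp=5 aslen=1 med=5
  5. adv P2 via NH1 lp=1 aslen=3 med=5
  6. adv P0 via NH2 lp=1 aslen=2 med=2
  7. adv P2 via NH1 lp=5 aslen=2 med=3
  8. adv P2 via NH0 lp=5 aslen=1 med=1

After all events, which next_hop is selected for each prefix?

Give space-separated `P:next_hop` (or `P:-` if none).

Answer: P0:NH2 P1:NH1 P2:NH0

Derivation:
Op 1: best P0=- P1=NH4 P2=-
Op 2: best P0=- P1=NH1 P2=-
Op 3: best P0=- P1=NH1 P2=-
Op 4: best P0=NH2 P1=NH1 P2=-
Op 5: best P0=NH2 P1=NH1 P2=NH1
Op 6: best P0=NH2 P1=NH1 P2=NH1
Op 7: best P0=NH2 P1=NH1 P2=NH1
Op 8: best P0=NH2 P1=NH1 P2=NH0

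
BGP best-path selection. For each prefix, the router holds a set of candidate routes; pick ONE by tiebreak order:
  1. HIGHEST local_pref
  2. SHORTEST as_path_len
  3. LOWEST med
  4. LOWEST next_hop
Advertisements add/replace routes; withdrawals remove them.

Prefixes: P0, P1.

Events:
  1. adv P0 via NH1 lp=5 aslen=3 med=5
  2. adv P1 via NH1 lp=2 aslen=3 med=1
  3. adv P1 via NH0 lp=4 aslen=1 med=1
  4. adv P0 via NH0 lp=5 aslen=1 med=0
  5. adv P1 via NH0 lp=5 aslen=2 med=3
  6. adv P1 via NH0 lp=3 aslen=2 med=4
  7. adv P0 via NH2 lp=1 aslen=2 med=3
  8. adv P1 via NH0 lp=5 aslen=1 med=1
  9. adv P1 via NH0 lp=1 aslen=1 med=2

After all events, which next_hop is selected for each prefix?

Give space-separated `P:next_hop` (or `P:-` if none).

Op 1: best P0=NH1 P1=-
Op 2: best P0=NH1 P1=NH1
Op 3: best P0=NH1 P1=NH0
Op 4: best P0=NH0 P1=NH0
Op 5: best P0=NH0 P1=NH0
Op 6: best P0=NH0 P1=NH0
Op 7: best P0=NH0 P1=NH0
Op 8: best P0=NH0 P1=NH0
Op 9: best P0=NH0 P1=NH1

Answer: P0:NH0 P1:NH1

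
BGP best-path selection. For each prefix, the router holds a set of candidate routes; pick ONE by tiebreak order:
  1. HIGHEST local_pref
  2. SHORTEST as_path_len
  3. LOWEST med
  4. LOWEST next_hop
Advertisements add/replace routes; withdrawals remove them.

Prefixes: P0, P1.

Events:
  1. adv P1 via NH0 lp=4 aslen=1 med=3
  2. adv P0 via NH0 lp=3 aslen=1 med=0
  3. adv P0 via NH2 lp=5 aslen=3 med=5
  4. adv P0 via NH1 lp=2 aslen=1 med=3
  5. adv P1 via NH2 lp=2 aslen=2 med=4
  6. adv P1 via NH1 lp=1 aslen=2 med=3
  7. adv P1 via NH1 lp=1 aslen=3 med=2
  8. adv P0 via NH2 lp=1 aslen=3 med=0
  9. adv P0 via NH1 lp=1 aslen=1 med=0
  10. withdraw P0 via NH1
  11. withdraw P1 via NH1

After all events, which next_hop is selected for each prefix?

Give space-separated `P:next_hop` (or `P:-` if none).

Answer: P0:NH0 P1:NH0

Derivation:
Op 1: best P0=- P1=NH0
Op 2: best P0=NH0 P1=NH0
Op 3: best P0=NH2 P1=NH0
Op 4: best P0=NH2 P1=NH0
Op 5: best P0=NH2 P1=NH0
Op 6: best P0=NH2 P1=NH0
Op 7: best P0=NH2 P1=NH0
Op 8: best P0=NH0 P1=NH0
Op 9: best P0=NH0 P1=NH0
Op 10: best P0=NH0 P1=NH0
Op 11: best P0=NH0 P1=NH0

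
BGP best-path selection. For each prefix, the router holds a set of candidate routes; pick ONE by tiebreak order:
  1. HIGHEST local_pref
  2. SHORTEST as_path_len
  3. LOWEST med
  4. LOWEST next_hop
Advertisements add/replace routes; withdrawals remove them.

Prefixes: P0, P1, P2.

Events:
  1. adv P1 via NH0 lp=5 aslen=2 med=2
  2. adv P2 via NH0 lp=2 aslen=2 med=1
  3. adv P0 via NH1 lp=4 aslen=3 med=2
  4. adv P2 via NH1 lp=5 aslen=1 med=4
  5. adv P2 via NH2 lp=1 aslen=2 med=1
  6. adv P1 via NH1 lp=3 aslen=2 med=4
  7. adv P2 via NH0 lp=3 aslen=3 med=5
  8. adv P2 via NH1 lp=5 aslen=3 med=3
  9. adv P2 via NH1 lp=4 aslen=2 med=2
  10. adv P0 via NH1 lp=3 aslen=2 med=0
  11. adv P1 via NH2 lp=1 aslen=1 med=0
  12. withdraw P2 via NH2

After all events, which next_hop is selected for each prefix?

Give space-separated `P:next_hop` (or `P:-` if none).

Op 1: best P0=- P1=NH0 P2=-
Op 2: best P0=- P1=NH0 P2=NH0
Op 3: best P0=NH1 P1=NH0 P2=NH0
Op 4: best P0=NH1 P1=NH0 P2=NH1
Op 5: best P0=NH1 P1=NH0 P2=NH1
Op 6: best P0=NH1 P1=NH0 P2=NH1
Op 7: best P0=NH1 P1=NH0 P2=NH1
Op 8: best P0=NH1 P1=NH0 P2=NH1
Op 9: best P0=NH1 P1=NH0 P2=NH1
Op 10: best P0=NH1 P1=NH0 P2=NH1
Op 11: best P0=NH1 P1=NH0 P2=NH1
Op 12: best P0=NH1 P1=NH0 P2=NH1

Answer: P0:NH1 P1:NH0 P2:NH1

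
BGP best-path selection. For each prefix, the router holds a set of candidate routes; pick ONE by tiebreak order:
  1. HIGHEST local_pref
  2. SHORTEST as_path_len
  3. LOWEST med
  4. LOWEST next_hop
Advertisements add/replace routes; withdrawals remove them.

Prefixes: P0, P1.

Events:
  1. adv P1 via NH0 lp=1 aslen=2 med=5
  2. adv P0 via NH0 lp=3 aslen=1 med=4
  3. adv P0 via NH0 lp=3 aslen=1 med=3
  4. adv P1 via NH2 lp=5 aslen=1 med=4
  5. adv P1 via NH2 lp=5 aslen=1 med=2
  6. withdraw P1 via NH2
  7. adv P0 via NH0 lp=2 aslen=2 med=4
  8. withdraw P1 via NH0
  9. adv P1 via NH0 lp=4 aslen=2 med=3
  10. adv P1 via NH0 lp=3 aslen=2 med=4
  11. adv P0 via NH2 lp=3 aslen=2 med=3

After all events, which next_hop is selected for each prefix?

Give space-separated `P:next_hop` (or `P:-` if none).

Answer: P0:NH2 P1:NH0

Derivation:
Op 1: best P0=- P1=NH0
Op 2: best P0=NH0 P1=NH0
Op 3: best P0=NH0 P1=NH0
Op 4: best P0=NH0 P1=NH2
Op 5: best P0=NH0 P1=NH2
Op 6: best P0=NH0 P1=NH0
Op 7: best P0=NH0 P1=NH0
Op 8: best P0=NH0 P1=-
Op 9: best P0=NH0 P1=NH0
Op 10: best P0=NH0 P1=NH0
Op 11: best P0=NH2 P1=NH0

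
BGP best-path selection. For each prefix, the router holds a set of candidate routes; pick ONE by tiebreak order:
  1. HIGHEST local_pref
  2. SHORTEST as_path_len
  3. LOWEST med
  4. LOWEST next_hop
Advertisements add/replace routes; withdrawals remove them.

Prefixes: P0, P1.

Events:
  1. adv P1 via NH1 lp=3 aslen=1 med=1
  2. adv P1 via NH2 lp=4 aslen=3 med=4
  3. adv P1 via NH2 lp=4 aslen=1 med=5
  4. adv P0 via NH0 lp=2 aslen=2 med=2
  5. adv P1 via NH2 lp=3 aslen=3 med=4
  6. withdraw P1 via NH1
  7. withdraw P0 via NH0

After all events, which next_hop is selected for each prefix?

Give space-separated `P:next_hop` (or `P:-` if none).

Answer: P0:- P1:NH2

Derivation:
Op 1: best P0=- P1=NH1
Op 2: best P0=- P1=NH2
Op 3: best P0=- P1=NH2
Op 4: best P0=NH0 P1=NH2
Op 5: best P0=NH0 P1=NH1
Op 6: best P0=NH0 P1=NH2
Op 7: best P0=- P1=NH2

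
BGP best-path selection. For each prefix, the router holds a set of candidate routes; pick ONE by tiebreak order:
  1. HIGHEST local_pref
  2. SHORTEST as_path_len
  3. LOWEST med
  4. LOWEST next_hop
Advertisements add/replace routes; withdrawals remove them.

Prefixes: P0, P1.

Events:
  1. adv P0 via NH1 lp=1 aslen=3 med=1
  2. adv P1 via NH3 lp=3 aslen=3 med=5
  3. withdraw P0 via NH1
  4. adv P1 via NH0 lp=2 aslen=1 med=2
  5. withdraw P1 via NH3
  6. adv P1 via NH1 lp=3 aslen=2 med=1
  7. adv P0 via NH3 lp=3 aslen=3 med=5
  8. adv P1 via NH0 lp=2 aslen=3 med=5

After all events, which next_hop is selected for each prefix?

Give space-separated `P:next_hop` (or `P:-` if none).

Op 1: best P0=NH1 P1=-
Op 2: best P0=NH1 P1=NH3
Op 3: best P0=- P1=NH3
Op 4: best P0=- P1=NH3
Op 5: best P0=- P1=NH0
Op 6: best P0=- P1=NH1
Op 7: best P0=NH3 P1=NH1
Op 8: best P0=NH3 P1=NH1

Answer: P0:NH3 P1:NH1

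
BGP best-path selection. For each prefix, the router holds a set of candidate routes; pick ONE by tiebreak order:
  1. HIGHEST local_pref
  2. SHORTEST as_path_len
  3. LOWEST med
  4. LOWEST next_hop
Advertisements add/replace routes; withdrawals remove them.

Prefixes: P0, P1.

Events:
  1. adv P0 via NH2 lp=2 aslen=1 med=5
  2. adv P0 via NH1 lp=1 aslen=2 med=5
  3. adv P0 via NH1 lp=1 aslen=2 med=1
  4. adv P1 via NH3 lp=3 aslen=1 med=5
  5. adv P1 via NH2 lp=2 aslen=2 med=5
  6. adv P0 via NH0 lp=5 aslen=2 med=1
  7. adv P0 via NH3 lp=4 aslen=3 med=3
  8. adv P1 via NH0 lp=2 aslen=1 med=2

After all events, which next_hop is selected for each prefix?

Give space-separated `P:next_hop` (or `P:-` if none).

Op 1: best P0=NH2 P1=-
Op 2: best P0=NH2 P1=-
Op 3: best P0=NH2 P1=-
Op 4: best P0=NH2 P1=NH3
Op 5: best P0=NH2 P1=NH3
Op 6: best P0=NH0 P1=NH3
Op 7: best P0=NH0 P1=NH3
Op 8: best P0=NH0 P1=NH3

Answer: P0:NH0 P1:NH3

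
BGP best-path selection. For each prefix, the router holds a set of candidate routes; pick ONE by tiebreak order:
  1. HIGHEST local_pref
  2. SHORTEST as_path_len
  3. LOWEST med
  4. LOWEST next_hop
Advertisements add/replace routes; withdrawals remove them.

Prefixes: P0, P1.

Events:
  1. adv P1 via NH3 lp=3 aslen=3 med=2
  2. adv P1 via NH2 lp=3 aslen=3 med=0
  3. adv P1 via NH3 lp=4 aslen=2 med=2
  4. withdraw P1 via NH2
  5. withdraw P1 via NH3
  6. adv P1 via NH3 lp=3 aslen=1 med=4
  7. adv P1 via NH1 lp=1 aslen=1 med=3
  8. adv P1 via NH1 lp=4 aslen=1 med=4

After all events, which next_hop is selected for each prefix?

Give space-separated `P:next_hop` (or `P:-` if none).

Answer: P0:- P1:NH1

Derivation:
Op 1: best P0=- P1=NH3
Op 2: best P0=- P1=NH2
Op 3: best P0=- P1=NH3
Op 4: best P0=- P1=NH3
Op 5: best P0=- P1=-
Op 6: best P0=- P1=NH3
Op 7: best P0=- P1=NH3
Op 8: best P0=- P1=NH1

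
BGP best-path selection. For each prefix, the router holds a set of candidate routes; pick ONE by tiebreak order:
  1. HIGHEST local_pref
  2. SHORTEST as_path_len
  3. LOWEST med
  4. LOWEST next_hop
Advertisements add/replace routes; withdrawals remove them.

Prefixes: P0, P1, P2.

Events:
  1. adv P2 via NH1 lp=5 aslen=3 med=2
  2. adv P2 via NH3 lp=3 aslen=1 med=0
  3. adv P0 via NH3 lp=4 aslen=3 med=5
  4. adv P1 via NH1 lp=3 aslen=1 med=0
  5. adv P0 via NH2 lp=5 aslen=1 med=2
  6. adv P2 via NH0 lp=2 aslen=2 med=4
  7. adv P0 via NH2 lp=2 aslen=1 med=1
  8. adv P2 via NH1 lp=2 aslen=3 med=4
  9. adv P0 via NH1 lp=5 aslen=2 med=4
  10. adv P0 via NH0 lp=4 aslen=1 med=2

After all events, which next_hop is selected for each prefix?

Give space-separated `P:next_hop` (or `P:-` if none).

Answer: P0:NH1 P1:NH1 P2:NH3

Derivation:
Op 1: best P0=- P1=- P2=NH1
Op 2: best P0=- P1=- P2=NH1
Op 3: best P0=NH3 P1=- P2=NH1
Op 4: best P0=NH3 P1=NH1 P2=NH1
Op 5: best P0=NH2 P1=NH1 P2=NH1
Op 6: best P0=NH2 P1=NH1 P2=NH1
Op 7: best P0=NH3 P1=NH1 P2=NH1
Op 8: best P0=NH3 P1=NH1 P2=NH3
Op 9: best P0=NH1 P1=NH1 P2=NH3
Op 10: best P0=NH1 P1=NH1 P2=NH3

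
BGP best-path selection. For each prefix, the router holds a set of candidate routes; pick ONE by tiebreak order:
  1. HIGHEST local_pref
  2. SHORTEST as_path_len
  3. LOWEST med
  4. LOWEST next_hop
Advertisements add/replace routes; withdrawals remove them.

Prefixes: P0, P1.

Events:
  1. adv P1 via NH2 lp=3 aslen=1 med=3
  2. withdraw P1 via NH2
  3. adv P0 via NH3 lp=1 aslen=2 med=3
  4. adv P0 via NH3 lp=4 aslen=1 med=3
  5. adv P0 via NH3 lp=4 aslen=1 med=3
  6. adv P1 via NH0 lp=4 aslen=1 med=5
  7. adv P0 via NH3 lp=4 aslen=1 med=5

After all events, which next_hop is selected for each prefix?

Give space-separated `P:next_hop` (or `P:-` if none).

Answer: P0:NH3 P1:NH0

Derivation:
Op 1: best P0=- P1=NH2
Op 2: best P0=- P1=-
Op 3: best P0=NH3 P1=-
Op 4: best P0=NH3 P1=-
Op 5: best P0=NH3 P1=-
Op 6: best P0=NH3 P1=NH0
Op 7: best P0=NH3 P1=NH0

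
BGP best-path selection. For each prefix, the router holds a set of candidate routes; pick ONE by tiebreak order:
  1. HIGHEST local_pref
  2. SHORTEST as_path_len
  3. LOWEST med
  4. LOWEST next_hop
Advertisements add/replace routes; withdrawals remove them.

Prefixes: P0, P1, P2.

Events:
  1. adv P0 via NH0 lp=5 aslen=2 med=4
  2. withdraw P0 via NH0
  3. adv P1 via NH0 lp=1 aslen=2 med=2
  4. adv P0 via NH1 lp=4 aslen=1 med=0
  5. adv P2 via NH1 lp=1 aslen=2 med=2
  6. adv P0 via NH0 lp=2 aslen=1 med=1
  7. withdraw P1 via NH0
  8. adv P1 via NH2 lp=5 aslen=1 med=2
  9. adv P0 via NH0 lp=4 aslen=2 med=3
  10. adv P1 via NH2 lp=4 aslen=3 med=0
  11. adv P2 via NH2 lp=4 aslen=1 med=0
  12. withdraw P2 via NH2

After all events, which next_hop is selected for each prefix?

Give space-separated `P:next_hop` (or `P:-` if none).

Op 1: best P0=NH0 P1=- P2=-
Op 2: best P0=- P1=- P2=-
Op 3: best P0=- P1=NH0 P2=-
Op 4: best P0=NH1 P1=NH0 P2=-
Op 5: best P0=NH1 P1=NH0 P2=NH1
Op 6: best P0=NH1 P1=NH0 P2=NH1
Op 7: best P0=NH1 P1=- P2=NH1
Op 8: best P0=NH1 P1=NH2 P2=NH1
Op 9: best P0=NH1 P1=NH2 P2=NH1
Op 10: best P0=NH1 P1=NH2 P2=NH1
Op 11: best P0=NH1 P1=NH2 P2=NH2
Op 12: best P0=NH1 P1=NH2 P2=NH1

Answer: P0:NH1 P1:NH2 P2:NH1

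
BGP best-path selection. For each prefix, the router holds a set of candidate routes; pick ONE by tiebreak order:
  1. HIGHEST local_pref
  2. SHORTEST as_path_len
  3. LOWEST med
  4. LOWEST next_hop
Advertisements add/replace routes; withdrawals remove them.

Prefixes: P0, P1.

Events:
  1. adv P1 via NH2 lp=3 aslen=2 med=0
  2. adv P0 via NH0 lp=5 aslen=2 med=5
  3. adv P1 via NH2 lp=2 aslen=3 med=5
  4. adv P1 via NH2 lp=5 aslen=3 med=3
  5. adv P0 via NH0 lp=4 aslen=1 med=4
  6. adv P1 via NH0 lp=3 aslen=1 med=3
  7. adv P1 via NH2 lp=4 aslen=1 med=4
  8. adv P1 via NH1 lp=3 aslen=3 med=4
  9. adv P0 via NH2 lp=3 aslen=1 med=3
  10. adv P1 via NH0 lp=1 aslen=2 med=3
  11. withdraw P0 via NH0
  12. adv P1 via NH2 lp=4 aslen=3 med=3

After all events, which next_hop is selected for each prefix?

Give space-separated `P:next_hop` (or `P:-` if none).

Answer: P0:NH2 P1:NH2

Derivation:
Op 1: best P0=- P1=NH2
Op 2: best P0=NH0 P1=NH2
Op 3: best P0=NH0 P1=NH2
Op 4: best P0=NH0 P1=NH2
Op 5: best P0=NH0 P1=NH2
Op 6: best P0=NH0 P1=NH2
Op 7: best P0=NH0 P1=NH2
Op 8: best P0=NH0 P1=NH2
Op 9: best P0=NH0 P1=NH2
Op 10: best P0=NH0 P1=NH2
Op 11: best P0=NH2 P1=NH2
Op 12: best P0=NH2 P1=NH2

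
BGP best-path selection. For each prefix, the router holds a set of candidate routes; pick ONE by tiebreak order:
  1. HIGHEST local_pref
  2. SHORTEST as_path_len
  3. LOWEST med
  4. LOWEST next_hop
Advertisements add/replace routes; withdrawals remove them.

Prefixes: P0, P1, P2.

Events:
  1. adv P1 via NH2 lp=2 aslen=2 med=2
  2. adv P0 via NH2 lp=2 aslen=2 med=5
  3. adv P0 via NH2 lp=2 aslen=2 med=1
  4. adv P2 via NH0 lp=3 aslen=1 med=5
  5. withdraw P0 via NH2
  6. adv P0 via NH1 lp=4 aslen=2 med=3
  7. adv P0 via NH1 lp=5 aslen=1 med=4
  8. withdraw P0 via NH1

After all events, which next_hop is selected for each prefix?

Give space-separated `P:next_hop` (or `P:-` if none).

Answer: P0:- P1:NH2 P2:NH0

Derivation:
Op 1: best P0=- P1=NH2 P2=-
Op 2: best P0=NH2 P1=NH2 P2=-
Op 3: best P0=NH2 P1=NH2 P2=-
Op 4: best P0=NH2 P1=NH2 P2=NH0
Op 5: best P0=- P1=NH2 P2=NH0
Op 6: best P0=NH1 P1=NH2 P2=NH0
Op 7: best P0=NH1 P1=NH2 P2=NH0
Op 8: best P0=- P1=NH2 P2=NH0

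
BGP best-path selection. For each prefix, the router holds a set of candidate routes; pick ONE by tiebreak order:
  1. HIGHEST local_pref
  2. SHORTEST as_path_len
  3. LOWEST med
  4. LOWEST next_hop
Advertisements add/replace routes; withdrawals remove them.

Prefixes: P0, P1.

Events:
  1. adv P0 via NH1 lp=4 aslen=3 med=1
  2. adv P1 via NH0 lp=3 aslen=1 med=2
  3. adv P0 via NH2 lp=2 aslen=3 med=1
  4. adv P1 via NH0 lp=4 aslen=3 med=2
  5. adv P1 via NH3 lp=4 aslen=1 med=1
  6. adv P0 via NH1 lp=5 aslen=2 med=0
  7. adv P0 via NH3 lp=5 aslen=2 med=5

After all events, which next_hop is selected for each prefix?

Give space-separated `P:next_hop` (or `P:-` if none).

Answer: P0:NH1 P1:NH3

Derivation:
Op 1: best P0=NH1 P1=-
Op 2: best P0=NH1 P1=NH0
Op 3: best P0=NH1 P1=NH0
Op 4: best P0=NH1 P1=NH0
Op 5: best P0=NH1 P1=NH3
Op 6: best P0=NH1 P1=NH3
Op 7: best P0=NH1 P1=NH3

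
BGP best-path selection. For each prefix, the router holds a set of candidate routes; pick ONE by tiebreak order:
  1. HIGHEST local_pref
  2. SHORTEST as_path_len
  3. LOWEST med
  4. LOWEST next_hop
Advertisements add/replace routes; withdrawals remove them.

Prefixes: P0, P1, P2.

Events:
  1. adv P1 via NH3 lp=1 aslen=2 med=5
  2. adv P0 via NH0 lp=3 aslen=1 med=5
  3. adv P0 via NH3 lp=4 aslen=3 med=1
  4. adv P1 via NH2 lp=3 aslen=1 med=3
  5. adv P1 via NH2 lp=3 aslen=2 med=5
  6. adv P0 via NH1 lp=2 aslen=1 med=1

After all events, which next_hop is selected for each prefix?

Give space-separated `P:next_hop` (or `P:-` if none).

Answer: P0:NH3 P1:NH2 P2:-

Derivation:
Op 1: best P0=- P1=NH3 P2=-
Op 2: best P0=NH0 P1=NH3 P2=-
Op 3: best P0=NH3 P1=NH3 P2=-
Op 4: best P0=NH3 P1=NH2 P2=-
Op 5: best P0=NH3 P1=NH2 P2=-
Op 6: best P0=NH3 P1=NH2 P2=-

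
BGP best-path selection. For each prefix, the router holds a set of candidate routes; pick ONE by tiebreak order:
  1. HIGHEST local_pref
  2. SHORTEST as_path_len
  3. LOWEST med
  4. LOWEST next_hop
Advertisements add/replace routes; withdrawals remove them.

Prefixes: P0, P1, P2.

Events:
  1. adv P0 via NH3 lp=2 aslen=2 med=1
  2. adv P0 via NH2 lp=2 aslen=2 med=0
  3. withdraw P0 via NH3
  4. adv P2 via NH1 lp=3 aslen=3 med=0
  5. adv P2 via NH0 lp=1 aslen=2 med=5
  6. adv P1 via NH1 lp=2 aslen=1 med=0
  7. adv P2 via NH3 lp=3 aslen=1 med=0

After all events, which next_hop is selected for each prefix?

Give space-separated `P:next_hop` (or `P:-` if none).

Op 1: best P0=NH3 P1=- P2=-
Op 2: best P0=NH2 P1=- P2=-
Op 3: best P0=NH2 P1=- P2=-
Op 4: best P0=NH2 P1=- P2=NH1
Op 5: best P0=NH2 P1=- P2=NH1
Op 6: best P0=NH2 P1=NH1 P2=NH1
Op 7: best P0=NH2 P1=NH1 P2=NH3

Answer: P0:NH2 P1:NH1 P2:NH3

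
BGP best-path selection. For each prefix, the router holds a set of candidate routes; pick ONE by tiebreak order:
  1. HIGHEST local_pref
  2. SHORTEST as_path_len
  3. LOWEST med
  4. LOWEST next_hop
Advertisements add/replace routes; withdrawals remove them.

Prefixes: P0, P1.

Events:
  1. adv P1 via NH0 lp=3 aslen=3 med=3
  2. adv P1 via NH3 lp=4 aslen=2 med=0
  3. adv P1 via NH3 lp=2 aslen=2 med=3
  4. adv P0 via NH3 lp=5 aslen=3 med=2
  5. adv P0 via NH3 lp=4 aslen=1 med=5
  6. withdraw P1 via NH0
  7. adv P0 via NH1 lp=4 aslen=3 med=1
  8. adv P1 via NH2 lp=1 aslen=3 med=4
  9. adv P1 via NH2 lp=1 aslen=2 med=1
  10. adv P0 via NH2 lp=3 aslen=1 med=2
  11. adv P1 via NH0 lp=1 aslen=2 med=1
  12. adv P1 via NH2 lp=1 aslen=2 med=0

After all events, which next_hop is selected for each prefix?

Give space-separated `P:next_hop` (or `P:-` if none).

Answer: P0:NH3 P1:NH3

Derivation:
Op 1: best P0=- P1=NH0
Op 2: best P0=- P1=NH3
Op 3: best P0=- P1=NH0
Op 4: best P0=NH3 P1=NH0
Op 5: best P0=NH3 P1=NH0
Op 6: best P0=NH3 P1=NH3
Op 7: best P0=NH3 P1=NH3
Op 8: best P0=NH3 P1=NH3
Op 9: best P0=NH3 P1=NH3
Op 10: best P0=NH3 P1=NH3
Op 11: best P0=NH3 P1=NH3
Op 12: best P0=NH3 P1=NH3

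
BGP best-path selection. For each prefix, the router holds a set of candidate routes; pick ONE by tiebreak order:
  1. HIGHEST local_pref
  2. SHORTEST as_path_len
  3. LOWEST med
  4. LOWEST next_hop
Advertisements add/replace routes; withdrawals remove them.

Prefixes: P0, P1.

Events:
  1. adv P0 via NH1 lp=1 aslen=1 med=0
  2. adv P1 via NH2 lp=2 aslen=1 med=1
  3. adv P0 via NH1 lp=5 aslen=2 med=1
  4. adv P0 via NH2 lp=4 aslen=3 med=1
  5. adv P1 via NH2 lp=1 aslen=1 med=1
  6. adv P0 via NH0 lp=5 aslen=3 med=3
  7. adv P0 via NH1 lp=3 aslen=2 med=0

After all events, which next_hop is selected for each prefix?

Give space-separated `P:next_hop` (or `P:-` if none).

Op 1: best P0=NH1 P1=-
Op 2: best P0=NH1 P1=NH2
Op 3: best P0=NH1 P1=NH2
Op 4: best P0=NH1 P1=NH2
Op 5: best P0=NH1 P1=NH2
Op 6: best P0=NH1 P1=NH2
Op 7: best P0=NH0 P1=NH2

Answer: P0:NH0 P1:NH2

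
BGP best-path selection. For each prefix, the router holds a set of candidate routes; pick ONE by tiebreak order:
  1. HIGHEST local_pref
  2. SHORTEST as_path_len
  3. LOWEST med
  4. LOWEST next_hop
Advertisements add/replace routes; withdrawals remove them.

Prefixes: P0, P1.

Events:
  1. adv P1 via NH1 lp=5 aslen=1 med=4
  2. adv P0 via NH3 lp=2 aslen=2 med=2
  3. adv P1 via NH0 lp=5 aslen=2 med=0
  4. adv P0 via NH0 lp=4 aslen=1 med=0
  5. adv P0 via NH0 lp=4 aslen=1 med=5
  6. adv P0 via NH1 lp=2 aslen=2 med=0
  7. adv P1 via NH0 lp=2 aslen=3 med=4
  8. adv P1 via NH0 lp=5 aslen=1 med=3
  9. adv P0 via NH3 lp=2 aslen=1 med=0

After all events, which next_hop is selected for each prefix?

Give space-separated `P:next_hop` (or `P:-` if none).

Op 1: best P0=- P1=NH1
Op 2: best P0=NH3 P1=NH1
Op 3: best P0=NH3 P1=NH1
Op 4: best P0=NH0 P1=NH1
Op 5: best P0=NH0 P1=NH1
Op 6: best P0=NH0 P1=NH1
Op 7: best P0=NH0 P1=NH1
Op 8: best P0=NH0 P1=NH0
Op 9: best P0=NH0 P1=NH0

Answer: P0:NH0 P1:NH0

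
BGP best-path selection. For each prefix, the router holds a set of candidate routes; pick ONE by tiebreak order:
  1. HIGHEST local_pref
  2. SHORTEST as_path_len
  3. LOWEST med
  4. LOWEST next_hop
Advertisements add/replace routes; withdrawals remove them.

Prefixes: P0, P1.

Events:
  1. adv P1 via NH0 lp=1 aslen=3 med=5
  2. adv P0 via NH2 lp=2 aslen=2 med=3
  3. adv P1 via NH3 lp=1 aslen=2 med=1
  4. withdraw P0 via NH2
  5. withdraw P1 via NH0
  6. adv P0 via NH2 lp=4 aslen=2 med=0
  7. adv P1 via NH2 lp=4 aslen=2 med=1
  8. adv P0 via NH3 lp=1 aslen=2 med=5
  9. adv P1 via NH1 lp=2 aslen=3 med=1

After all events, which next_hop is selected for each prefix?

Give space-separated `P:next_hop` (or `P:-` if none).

Answer: P0:NH2 P1:NH2

Derivation:
Op 1: best P0=- P1=NH0
Op 2: best P0=NH2 P1=NH0
Op 3: best P0=NH2 P1=NH3
Op 4: best P0=- P1=NH3
Op 5: best P0=- P1=NH3
Op 6: best P0=NH2 P1=NH3
Op 7: best P0=NH2 P1=NH2
Op 8: best P0=NH2 P1=NH2
Op 9: best P0=NH2 P1=NH2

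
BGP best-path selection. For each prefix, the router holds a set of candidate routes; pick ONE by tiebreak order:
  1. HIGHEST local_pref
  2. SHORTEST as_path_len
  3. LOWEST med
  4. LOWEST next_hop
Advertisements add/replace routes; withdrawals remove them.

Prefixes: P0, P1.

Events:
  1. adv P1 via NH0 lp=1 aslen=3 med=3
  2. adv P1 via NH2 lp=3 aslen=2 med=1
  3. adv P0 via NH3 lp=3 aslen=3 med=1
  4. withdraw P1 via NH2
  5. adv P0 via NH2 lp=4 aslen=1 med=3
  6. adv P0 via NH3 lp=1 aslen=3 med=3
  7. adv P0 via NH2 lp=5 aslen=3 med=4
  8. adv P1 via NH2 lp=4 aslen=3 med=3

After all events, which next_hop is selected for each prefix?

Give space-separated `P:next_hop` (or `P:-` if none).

Answer: P0:NH2 P1:NH2

Derivation:
Op 1: best P0=- P1=NH0
Op 2: best P0=- P1=NH2
Op 3: best P0=NH3 P1=NH2
Op 4: best P0=NH3 P1=NH0
Op 5: best P0=NH2 P1=NH0
Op 6: best P0=NH2 P1=NH0
Op 7: best P0=NH2 P1=NH0
Op 8: best P0=NH2 P1=NH2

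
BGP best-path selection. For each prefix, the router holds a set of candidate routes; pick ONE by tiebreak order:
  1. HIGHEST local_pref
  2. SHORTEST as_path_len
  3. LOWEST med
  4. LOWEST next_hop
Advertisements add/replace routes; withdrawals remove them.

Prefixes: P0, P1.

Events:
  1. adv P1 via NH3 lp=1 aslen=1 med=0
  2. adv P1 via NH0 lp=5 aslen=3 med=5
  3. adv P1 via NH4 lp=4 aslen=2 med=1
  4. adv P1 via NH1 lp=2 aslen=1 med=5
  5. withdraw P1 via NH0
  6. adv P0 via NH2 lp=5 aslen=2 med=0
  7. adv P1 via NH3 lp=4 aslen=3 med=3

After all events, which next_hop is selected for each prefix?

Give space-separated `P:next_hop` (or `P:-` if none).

Answer: P0:NH2 P1:NH4

Derivation:
Op 1: best P0=- P1=NH3
Op 2: best P0=- P1=NH0
Op 3: best P0=- P1=NH0
Op 4: best P0=- P1=NH0
Op 5: best P0=- P1=NH4
Op 6: best P0=NH2 P1=NH4
Op 7: best P0=NH2 P1=NH4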